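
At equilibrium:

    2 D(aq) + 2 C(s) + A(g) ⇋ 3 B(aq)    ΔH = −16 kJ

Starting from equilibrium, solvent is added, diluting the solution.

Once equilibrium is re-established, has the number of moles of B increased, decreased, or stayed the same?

increases

Dilution lowers every aqueous concentration by the same factor. Δn_aq = 3 − 2 = +1, so the system shifts toward the side with more dissolved moles — to the right.
The net shift is to the right. B is a product, so its amount increases.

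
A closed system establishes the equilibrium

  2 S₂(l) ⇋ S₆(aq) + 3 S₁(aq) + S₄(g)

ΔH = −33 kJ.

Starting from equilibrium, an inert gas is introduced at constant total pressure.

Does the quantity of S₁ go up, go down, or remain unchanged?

increases

Adding inert gas at constant total pressure expands the volume and lowers every reacting partial pressure. With Δn_gas = 1 − 0 = +1, Q moves away from K toward the side with fewer gas moles, so the system shifts toward the side with more gas moles — to the right.
The net shift is to the right. S₁ is a product, so its amount increases.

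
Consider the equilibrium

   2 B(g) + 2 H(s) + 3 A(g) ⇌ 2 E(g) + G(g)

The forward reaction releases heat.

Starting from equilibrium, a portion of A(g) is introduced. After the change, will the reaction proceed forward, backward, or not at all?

right

Adding A (g), a reactant, drives the reaction to the right.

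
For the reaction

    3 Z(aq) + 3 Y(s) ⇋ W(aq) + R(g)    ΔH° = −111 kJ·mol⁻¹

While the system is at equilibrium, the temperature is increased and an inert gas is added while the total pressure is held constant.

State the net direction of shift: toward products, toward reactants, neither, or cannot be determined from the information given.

The forward reaction is exothermic. Raising T favours the endothermic direction — shift to the left.
Adding inert gas at constant total pressure expands the volume and lowers every reacting partial pressure. With Δn_gas = 1 − 0 = +1, Q moves away from K toward the side with fewer gas moles, so the system shifts toward the side with more gas moles — to the right.
The individual effects push in opposite directions; without quantitative information the net direction cannot be determined.

cannot be determined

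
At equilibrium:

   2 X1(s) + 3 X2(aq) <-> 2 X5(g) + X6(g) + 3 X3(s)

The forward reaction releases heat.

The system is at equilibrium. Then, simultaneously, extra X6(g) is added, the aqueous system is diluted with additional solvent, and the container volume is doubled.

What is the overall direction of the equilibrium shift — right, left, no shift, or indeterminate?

cannot be determined

Adding X6 (g), a product, drives the reaction to the left.
Dilution lowers every aqueous concentration by the same factor. Δn_aq = 0 − 3 = -3, so the system shifts toward the side with more dissolved moles — to the left.
Gas moles: reactants 0, products 3 (Δn_gas = +3). Expansion shifts the system toward the side with more moles of gas — to the right.
The individual effects push in opposite directions; without quantitative information the net direction cannot be determined.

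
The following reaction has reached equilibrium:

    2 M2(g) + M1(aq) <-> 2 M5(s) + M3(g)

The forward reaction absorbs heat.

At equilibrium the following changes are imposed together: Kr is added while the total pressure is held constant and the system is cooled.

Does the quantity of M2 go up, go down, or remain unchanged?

Adding inert gas at constant total pressure expands the volume and lowers every reacting partial pressure. With Δn_gas = 1 − 2 = -1, Q moves away from K toward the side with fewer gas moles, so the system shifts toward the side with more gas moles — to the left.
The forward reaction is endothermic. Lowering T favours the exothermic direction — shift to the left.
The net shift is to the left. M2 is a reactant, so its amount increases.

increases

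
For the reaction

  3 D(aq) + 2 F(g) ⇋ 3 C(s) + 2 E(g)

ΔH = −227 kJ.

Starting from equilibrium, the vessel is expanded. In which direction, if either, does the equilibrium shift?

Gas moles: reactants 2, products 2. Δn_gas = 0, so a volume change leaves Q equal to K — no shift from this change.

no shift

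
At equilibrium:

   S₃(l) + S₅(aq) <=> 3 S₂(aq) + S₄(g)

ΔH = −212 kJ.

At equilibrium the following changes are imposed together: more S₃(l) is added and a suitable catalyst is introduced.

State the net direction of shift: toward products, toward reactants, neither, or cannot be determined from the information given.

no shift

S₃ is a pure liquid; its activity is 1 regardless of amount, so Q is unaffected — no shift from this change.
A catalyst speeds both forward and reverse rates equally; it changes neither Q nor K — no shift from this change.
None of the changes alters Q relative to K, so there is no net shift.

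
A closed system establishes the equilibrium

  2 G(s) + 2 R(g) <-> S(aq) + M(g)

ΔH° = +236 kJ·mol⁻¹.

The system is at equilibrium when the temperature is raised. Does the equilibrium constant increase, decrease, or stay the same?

K depends on temperature via the van 't Hoff relation. The forward reaction is endothermic, so raising T increases K.

increases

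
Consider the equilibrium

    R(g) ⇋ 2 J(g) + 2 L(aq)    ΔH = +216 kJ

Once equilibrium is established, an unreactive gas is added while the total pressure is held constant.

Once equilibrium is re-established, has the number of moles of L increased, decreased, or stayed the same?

increases

Adding inert gas at constant total pressure expands the volume and lowers every reacting partial pressure. With Δn_gas = 2 − 1 = +1, Q moves away from K toward the side with fewer gas moles, so the system shifts toward the side with more gas moles — to the right.
The net shift is to the right. L is a product, so its amount increases.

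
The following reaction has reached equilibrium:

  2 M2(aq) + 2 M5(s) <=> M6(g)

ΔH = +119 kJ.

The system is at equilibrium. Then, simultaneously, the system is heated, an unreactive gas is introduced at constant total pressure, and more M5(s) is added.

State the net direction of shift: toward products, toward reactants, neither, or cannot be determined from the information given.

The forward reaction is endothermic. Raising T favours the endothermic direction — shift to the right.
Adding inert gas at constant total pressure expands the volume and lowers every reacting partial pressure. With Δn_gas = 1 − 0 = +1, Q moves away from K toward the side with fewer gas moles, so the system shifts toward the side with more gas moles — to the right.
M5 is a pure solid; its activity is 1 regardless of amount, so Q is unaffected — no shift from this change.
Only the nonzero effect(s) matter; the net shift is to the right.

right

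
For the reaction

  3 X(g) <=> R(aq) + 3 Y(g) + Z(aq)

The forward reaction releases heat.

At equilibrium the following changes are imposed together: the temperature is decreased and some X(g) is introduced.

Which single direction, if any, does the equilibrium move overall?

right

The forward reaction is exothermic. Lowering T favours the exothermic direction — shift to the right.
Adding X (g), a reactant, drives the reaction to the right.
All effects act in the same direction — net shift to the right.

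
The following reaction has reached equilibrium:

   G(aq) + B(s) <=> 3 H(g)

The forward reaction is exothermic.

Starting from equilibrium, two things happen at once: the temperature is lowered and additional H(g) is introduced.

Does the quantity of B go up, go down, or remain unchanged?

The forward reaction is exothermic. Lowering T favours the exothermic direction — shift to the right.
Adding H (g), a product, drives the reaction to the left.
The two effects oppose each other, so the net shift — and hence the change in B — cannot be determined from the given information.

cannot be determined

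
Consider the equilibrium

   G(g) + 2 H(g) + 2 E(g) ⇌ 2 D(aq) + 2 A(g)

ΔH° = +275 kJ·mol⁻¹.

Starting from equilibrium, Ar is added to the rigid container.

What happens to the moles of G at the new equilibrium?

At constant volume, adding an inert gas leaves every reacting species' partial pressure unchanged, so Q is unchanged — no shift from this change.
No net shift occurs, so the amount of G is unchanged.

unchanged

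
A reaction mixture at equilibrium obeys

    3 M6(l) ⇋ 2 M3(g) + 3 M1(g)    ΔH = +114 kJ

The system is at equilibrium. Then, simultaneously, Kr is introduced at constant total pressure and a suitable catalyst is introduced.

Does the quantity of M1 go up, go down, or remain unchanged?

Adding inert gas at constant total pressure expands the volume and lowers every reacting partial pressure. With Δn_gas = 5 − 0 = +5, Q moves away from K toward the side with fewer gas moles, so the system shifts toward the side with more gas moles — to the right.
A catalyst speeds both forward and reverse rates equally; it changes neither Q nor K — no shift from this change.
The net shift is to the right. M1 is a product, so its amount increases.

increases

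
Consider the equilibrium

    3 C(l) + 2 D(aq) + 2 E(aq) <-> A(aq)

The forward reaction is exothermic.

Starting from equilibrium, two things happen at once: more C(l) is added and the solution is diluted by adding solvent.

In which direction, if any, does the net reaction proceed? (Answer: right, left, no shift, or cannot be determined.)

left

C is a pure liquid; its activity is 1 regardless of amount, so Q is unaffected — no shift from this change.
Dilution lowers every aqueous concentration by the same factor. Δn_aq = 1 − 4 = -3, so the system shifts toward the side with more dissolved moles — to the left.
Only the nonzero effect(s) matter; the net shift is to the left.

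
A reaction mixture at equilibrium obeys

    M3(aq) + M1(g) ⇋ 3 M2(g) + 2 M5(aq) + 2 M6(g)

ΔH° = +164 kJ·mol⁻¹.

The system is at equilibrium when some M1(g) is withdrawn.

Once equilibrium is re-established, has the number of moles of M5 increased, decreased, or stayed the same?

decreases

Removing M1 (g), a reactant, drives the reaction to the left.
The net shift is to the left. M5 is a product, so its amount decreases.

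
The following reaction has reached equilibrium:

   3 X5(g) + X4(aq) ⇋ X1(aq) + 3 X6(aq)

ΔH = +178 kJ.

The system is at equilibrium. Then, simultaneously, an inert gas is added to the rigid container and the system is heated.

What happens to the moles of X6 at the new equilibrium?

At constant volume, adding an inert gas leaves every reacting species' partial pressure unchanged, so Q is unchanged — no shift from this change.
The forward reaction is endothermic. Raising T favours the endothermic direction — shift to the right.
The net shift is to the right. X6 is a product, so its amount increases.

increases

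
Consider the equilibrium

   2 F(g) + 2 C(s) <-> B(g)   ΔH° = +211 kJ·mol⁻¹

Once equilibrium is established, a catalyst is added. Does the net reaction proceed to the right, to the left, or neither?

A catalyst speeds both forward and reverse rates equally; it changes neither Q nor K — no shift from this change.

no shift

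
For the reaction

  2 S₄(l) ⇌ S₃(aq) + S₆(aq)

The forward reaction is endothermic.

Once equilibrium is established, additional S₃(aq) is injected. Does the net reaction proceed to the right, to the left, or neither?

left

Adding S₃ (aq), a product, drives the reaction to the left.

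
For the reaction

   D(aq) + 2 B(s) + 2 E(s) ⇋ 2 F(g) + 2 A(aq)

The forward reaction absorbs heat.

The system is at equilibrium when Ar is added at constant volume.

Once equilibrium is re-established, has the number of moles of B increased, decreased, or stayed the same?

unchanged

At constant volume, adding an inert gas leaves every reacting species' partial pressure unchanged, so Q is unchanged — no shift from this change.
No net shift occurs, so the amount of B is unchanged.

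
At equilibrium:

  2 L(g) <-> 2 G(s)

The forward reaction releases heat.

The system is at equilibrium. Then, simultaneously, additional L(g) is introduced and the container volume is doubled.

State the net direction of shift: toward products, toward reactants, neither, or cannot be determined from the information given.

cannot be determined

Adding L (g), a reactant, drives the reaction to the right.
Gas moles: reactants 2, products 0 (Δn_gas = -2). Expansion shifts the system toward the side with more moles of gas — to the left.
The individual effects push in opposite directions; without quantitative information the net direction cannot be determined.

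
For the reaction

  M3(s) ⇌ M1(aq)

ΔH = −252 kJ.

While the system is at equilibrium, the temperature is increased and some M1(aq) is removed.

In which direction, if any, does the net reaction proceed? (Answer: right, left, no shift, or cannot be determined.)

cannot be determined

The forward reaction is exothermic. Raising T favours the endothermic direction — shift to the left.
Removing M1 (aq), a product, drives the reaction to the right.
The individual effects push in opposite directions; without quantitative information the net direction cannot be determined.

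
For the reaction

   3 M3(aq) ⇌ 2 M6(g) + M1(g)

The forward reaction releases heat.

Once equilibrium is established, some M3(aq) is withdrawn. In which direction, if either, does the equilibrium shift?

left

Removing M3 (aq), a reactant, drives the reaction to the left.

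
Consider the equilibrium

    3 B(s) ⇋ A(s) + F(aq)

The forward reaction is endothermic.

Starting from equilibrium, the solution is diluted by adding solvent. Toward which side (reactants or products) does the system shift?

Dilution lowers every aqueous concentration by the same factor. Δn_aq = 1 − 0 = +1, so the system shifts toward the side with more dissolved moles — to the right.

right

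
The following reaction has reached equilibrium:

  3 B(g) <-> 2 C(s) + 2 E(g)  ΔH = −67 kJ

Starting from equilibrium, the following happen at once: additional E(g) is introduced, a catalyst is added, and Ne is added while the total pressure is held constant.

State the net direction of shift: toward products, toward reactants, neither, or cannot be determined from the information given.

Adding E (g), a product, drives the reaction to the left.
A catalyst speeds both forward and reverse rates equally; it changes neither Q nor K — no shift from this change.
Adding inert gas at constant total pressure expands the volume and lowers every reacting partial pressure. With Δn_gas = 2 − 3 = -1, Q moves away from K toward the side with fewer gas moles, so the system shifts toward the side with more gas moles — to the left.
Only the nonzero effect(s) matter; the net shift is to the left.

left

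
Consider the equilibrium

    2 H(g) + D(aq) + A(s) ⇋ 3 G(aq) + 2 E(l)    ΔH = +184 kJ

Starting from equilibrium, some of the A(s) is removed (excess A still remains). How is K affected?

unchanged

The equilibrium constant depends only on temperature. This perturbation changes neither the position of equilibrium nor K.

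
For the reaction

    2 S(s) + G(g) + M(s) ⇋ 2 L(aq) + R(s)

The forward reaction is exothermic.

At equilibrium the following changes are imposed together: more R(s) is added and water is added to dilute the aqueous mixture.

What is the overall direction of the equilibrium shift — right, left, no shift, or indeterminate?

R is a pure solid; its activity is 1 regardless of amount, so Q is unaffected — no shift from this change.
Dilution lowers every aqueous concentration by the same factor. Δn_aq = 2 − 0 = +2, so the system shifts toward the side with more dissolved moles — to the right.
Only the nonzero effect(s) matter; the net shift is to the right.

right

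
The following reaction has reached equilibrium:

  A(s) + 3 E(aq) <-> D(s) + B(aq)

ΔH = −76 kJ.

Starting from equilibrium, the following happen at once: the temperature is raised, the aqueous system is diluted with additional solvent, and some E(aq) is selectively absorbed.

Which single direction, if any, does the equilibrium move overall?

The forward reaction is exothermic. Raising T favours the endothermic direction — shift to the left.
Dilution lowers every aqueous concentration by the same factor. Δn_aq = 1 − 3 = -2, so the system shifts toward the side with more dissolved moles — to the left.
Removing E (aq), a reactant, drives the reaction to the left.
All effects act in the same direction — net shift to the left.

left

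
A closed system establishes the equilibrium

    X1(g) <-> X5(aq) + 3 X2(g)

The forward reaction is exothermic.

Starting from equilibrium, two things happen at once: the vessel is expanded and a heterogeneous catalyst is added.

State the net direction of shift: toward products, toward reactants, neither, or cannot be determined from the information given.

right

Gas moles: reactants 1, products 3 (Δn_gas = +2). Expansion shifts the system toward the side with more moles of gas — to the right.
A catalyst speeds both forward and reverse rates equally; it changes neither Q nor K — no shift from this change.
Only the nonzero effect(s) matter; the net shift is to the right.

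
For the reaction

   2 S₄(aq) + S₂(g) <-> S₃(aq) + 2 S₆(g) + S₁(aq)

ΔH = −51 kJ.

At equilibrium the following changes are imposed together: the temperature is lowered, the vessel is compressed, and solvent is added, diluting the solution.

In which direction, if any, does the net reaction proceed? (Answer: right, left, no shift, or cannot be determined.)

cannot be determined

The forward reaction is exothermic. Lowering T favours the exothermic direction — shift to the right.
Gas moles: reactants 1, products 2 (Δn_gas = +1). Compression shifts the system toward the side with fewer moles of gas — to the left.
Dilution scales every aqueous concentration by the same factor. Δn_aq = 2 − 2 = 0, so Q is unchanged — no shift.
The individual effects push in opposite directions; without quantitative information the net direction cannot be determined.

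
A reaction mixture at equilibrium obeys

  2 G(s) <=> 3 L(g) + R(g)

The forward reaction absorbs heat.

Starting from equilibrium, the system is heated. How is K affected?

increases

K depends on temperature via the van 't Hoff relation. The forward reaction is endothermic, so raising T increases K.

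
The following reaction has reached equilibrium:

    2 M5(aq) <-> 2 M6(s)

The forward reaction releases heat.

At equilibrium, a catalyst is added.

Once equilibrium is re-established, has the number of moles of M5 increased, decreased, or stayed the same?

unchanged

A catalyst speeds both forward and reverse rates equally; it changes neither Q nor K — no shift from this change.
No net shift occurs, so the amount of M5 is unchanged.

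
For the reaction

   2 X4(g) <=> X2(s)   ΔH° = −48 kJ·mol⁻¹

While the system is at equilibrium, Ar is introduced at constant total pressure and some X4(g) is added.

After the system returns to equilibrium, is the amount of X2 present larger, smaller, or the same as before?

cannot be determined

Adding inert gas at constant total pressure expands the volume and lowers every reacting partial pressure. With Δn_gas = 0 − 2 = -2, Q moves away from K toward the side with fewer gas moles, so the system shifts toward the side with more gas moles — to the left.
Adding X4 (g), a reactant, drives the reaction to the right.
The two effects oppose each other, so the net shift — and hence the change in X2 — cannot be determined from the given information.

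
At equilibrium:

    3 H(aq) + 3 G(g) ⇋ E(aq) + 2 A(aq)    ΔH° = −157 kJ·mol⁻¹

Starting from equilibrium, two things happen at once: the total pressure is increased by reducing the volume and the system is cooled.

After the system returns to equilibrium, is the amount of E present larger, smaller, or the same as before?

increases

Gas moles: reactants 3, products 0 (Δn_gas = -3). Compression shifts the system toward the side with fewer moles of gas — to the right.
The forward reaction is exothermic. Lowering T favours the exothermic direction — shift to the right.
The net shift is to the right. E is a product, so its amount increases.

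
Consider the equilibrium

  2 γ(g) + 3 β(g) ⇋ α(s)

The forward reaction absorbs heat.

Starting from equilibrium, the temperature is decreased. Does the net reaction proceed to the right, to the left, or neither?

left

The forward reaction is endothermic. Lowering T favours the exothermic direction — shift to the left.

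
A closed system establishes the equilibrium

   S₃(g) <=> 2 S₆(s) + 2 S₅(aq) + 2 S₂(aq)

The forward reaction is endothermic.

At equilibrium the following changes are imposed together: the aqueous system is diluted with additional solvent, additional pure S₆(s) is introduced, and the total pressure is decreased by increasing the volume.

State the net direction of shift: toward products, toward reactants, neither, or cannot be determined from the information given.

cannot be determined

Dilution lowers every aqueous concentration by the same factor. Δn_aq = 4 − 0 = +4, so the system shifts toward the side with more dissolved moles — to the right.
S₆ is a pure solid; its activity is 1 regardless of amount, so Q is unaffected — no shift from this change.
Gas moles: reactants 1, products 0 (Δn_gas = -1). Expansion shifts the system toward the side with more moles of gas — to the left.
The individual effects push in opposite directions; without quantitative information the net direction cannot be determined.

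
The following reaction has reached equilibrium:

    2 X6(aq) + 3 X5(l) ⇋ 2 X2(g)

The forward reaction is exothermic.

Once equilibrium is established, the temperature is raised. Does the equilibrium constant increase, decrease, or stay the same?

decreases

K depends on temperature via the van 't Hoff relation. The forward reaction is exothermic, so raising T decreases K.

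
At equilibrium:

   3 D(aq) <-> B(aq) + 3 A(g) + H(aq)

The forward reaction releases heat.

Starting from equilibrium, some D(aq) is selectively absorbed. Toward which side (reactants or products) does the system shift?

left

Removing D (aq), a reactant, drives the reaction to the left.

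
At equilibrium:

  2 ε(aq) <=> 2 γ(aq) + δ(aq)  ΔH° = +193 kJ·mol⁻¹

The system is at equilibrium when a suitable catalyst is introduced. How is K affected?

unchanged

The equilibrium constant depends only on temperature. This perturbation changes neither the position of equilibrium nor K.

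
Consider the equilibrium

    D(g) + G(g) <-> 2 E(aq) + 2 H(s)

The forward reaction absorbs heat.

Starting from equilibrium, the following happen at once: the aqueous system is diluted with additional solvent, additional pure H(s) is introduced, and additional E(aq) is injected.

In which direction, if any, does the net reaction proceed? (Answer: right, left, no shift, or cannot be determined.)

cannot be determined

Dilution lowers every aqueous concentration by the same factor. Δn_aq = 2 − 0 = +2, so the system shifts toward the side with more dissolved moles — to the right.
H is a pure solid; its activity is 1 regardless of amount, so Q is unaffected — no shift from this change.
Adding E (aq), a product, drives the reaction to the left.
The individual effects push in opposite directions; without quantitative information the net direction cannot be determined.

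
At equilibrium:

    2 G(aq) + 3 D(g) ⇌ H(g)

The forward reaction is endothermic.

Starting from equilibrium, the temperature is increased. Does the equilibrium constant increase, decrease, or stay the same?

K depends on temperature via the van 't Hoff relation. The forward reaction is endothermic, so raising T increases K.

increases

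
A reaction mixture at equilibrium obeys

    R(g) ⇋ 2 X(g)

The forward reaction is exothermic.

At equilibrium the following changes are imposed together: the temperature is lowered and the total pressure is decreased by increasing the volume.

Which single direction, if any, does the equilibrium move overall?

The forward reaction is exothermic. Lowering T favours the exothermic direction — shift to the right.
Gas moles: reactants 1, products 2 (Δn_gas = +1). Expansion shifts the system toward the side with more moles of gas — to the right.
All effects act in the same direction — net shift to the right.

right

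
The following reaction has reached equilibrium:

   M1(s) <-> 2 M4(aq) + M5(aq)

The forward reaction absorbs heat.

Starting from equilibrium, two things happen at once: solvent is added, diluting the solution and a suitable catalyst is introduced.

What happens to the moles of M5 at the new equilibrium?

increases

Dilution lowers every aqueous concentration by the same factor. Δn_aq = 3 − 0 = +3, so the system shifts toward the side with more dissolved moles — to the right.
A catalyst speeds both forward and reverse rates equally; it changes neither Q nor K — no shift from this change.
The net shift is to the right. M5 is a product, so its amount increases.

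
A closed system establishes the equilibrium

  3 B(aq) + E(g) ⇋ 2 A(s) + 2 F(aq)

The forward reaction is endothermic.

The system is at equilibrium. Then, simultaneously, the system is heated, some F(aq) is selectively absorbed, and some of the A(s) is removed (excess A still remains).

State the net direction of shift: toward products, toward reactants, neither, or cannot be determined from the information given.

The forward reaction is endothermic. Raising T favours the endothermic direction — shift to the right.
Removing F (aq), a product, drives the reaction to the right.
A is a pure solid; its activity is 1 regardless of amount, so Q is unaffected — no shift from this change.
Only the nonzero effect(s) matter; the net shift is to the right.

right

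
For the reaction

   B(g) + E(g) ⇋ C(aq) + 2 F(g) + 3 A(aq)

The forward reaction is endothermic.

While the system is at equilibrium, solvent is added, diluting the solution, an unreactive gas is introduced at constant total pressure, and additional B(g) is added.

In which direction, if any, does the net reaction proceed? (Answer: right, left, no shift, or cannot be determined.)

right

Dilution lowers every aqueous concentration by the same factor. Δn_aq = 4 − 0 = +4, so the system shifts toward the side with more dissolved moles — to the right.
Adding inert gas at constant total pressure expands the volume, scaling every reacting partial pressure by the same factor. Δn_gas = 2 − 2 = 0, so Q is unchanged — no shift.
Adding B (g), a reactant, drives the reaction to the right.
Only the nonzero effect(s) matter; the net shift is to the right.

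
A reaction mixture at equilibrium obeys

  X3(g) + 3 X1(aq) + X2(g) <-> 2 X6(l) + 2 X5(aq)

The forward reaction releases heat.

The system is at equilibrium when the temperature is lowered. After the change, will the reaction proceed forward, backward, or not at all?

right

The forward reaction is exothermic. Lowering T favours the exothermic direction — shift to the right.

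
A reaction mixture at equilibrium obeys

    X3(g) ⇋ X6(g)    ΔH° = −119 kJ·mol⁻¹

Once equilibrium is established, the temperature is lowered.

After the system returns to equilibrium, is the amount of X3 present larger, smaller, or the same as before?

The forward reaction is exothermic. Lowering T favours the exothermic direction — shift to the right.
The net shift is to the right. X3 is a reactant, so its amount decreases.

decreases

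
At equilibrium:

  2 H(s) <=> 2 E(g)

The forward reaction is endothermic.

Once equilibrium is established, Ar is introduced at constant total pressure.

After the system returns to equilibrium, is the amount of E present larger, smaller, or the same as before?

increases

Adding inert gas at constant total pressure expands the volume and lowers every reacting partial pressure. With Δn_gas = 2 − 0 = +2, Q moves away from K toward the side with fewer gas moles, so the system shifts toward the side with more gas moles — to the right.
The net shift is to the right. E is a product, so its amount increases.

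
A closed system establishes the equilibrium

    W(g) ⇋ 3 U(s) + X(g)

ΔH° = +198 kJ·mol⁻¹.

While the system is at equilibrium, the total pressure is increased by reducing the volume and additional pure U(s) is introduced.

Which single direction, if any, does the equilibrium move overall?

Gas moles: reactants 1, products 1. Δn_gas = 0, so a volume change leaves Q equal to K — no shift from this change.
U is a pure solid; its activity is 1 regardless of amount, so Q is unaffected — no shift from this change.
None of the changes alters Q relative to K, so there is no net shift.

no shift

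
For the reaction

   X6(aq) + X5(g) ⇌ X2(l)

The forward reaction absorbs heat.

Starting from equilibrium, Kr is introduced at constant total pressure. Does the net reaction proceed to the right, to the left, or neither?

left

Adding inert gas at constant total pressure expands the volume and lowers every reacting partial pressure. With Δn_gas = 0 − 1 = -1, Q moves away from K toward the side with fewer gas moles, so the system shifts toward the side with more gas moles — to the left.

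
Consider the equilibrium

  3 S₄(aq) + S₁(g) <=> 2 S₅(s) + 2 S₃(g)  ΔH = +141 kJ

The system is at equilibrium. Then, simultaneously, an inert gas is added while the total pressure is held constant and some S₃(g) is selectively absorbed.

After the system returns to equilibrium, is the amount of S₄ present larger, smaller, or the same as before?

Adding inert gas at constant total pressure expands the volume and lowers every reacting partial pressure. With Δn_gas = 2 − 1 = +1, Q moves away from K toward the side with fewer gas moles, so the system shifts toward the side with more gas moles — to the right.
Removing S₃ (g), a product, drives the reaction to the right.
The net shift is to the right. S₄ is a reactant, so its amount decreases.

decreases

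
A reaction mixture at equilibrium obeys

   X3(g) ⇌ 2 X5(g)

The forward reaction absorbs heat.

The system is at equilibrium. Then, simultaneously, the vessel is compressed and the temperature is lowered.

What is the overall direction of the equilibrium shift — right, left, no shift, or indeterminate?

left

Gas moles: reactants 1, products 2 (Δn_gas = +1). Compression shifts the system toward the side with fewer moles of gas — to the left.
The forward reaction is endothermic. Lowering T favours the exothermic direction — shift to the left.
All effects act in the same direction — net shift to the left.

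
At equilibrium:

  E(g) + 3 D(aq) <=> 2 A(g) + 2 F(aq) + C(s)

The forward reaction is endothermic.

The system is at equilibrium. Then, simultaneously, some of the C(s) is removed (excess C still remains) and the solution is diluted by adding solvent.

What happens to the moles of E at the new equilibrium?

increases

C is a pure solid; its activity is 1 regardless of amount, so Q is unaffected — no shift from this change.
Dilution lowers every aqueous concentration by the same factor. Δn_aq = 2 − 3 = -1, so the system shifts toward the side with more dissolved moles — to the left.
The net shift is to the left. E is a reactant, so its amount increases.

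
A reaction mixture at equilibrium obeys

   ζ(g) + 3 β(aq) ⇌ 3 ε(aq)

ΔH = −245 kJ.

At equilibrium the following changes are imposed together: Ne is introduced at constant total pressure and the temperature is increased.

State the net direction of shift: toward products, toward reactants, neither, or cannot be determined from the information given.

Adding inert gas at constant total pressure expands the volume and lowers every reacting partial pressure. With Δn_gas = 0 − 1 = -1, Q moves away from K toward the side with fewer gas moles, so the system shifts toward the side with more gas moles — to the left.
The forward reaction is exothermic. Raising T favours the endothermic direction — shift to the left.
All effects act in the same direction — net shift to the left.

left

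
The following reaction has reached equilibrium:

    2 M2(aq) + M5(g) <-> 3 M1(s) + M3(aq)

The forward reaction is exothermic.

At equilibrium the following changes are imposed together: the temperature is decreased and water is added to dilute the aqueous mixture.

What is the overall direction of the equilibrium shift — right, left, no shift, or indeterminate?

The forward reaction is exothermic. Lowering T favours the exothermic direction — shift to the right.
Dilution lowers every aqueous concentration by the same factor. Δn_aq = 1 − 2 = -1, so the system shifts toward the side with more dissolved moles — to the left.
The individual effects push in opposite directions; without quantitative information the net direction cannot be determined.

cannot be determined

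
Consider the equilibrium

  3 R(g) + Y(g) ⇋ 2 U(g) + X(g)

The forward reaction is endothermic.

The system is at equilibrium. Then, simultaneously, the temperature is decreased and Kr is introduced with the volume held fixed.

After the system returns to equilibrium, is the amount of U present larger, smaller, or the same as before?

decreases

The forward reaction is endothermic. Lowering T favours the exothermic direction — shift to the left.
At constant volume, adding an inert gas leaves every reacting species' partial pressure unchanged, so Q is unchanged — no shift from this change.
The net shift is to the left. U is a product, so its amount decreases.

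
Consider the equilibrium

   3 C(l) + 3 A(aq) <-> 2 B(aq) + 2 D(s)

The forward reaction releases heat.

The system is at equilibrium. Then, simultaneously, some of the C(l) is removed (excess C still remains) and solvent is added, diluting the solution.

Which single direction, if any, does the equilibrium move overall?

C is a pure liquid; its activity is 1 regardless of amount, so Q is unaffected — no shift from this change.
Dilution lowers every aqueous concentration by the same factor. Δn_aq = 2 − 3 = -1, so the system shifts toward the side with more dissolved moles — to the left.
Only the nonzero effect(s) matter; the net shift is to the left.

left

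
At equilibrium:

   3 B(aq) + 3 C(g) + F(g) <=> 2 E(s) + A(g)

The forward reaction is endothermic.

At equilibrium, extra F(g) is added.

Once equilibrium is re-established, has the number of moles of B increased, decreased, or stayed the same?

Adding F (g), a reactant, drives the reaction to the right.
The net shift is to the right. B is a reactant, so its amount decreases.

decreases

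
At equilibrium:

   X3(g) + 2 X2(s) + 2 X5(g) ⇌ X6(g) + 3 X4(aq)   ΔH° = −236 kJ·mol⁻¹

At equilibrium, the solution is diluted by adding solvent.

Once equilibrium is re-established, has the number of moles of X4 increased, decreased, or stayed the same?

Dilution lowers every aqueous concentration by the same factor. Δn_aq = 3 − 0 = +3, so the system shifts toward the side with more dissolved moles — to the right.
The net shift is to the right. X4 is a product, so its amount increases.

increases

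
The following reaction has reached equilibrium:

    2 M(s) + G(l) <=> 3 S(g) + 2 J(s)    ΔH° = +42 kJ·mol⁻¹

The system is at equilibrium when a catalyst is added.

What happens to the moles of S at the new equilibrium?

unchanged

A catalyst speeds both forward and reverse rates equally; it changes neither Q nor K — no shift from this change.
No net shift occurs, so the amount of S is unchanged.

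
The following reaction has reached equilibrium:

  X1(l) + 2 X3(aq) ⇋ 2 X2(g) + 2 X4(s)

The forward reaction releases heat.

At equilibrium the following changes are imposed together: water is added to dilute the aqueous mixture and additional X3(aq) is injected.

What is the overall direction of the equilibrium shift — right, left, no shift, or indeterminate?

Dilution lowers every aqueous concentration by the same factor. Δn_aq = 0 − 2 = -2, so the system shifts toward the side with more dissolved moles — to the left.
Adding X3 (aq), a reactant, drives the reaction to the right.
The individual effects push in opposite directions; without quantitative information the net direction cannot be determined.

cannot be determined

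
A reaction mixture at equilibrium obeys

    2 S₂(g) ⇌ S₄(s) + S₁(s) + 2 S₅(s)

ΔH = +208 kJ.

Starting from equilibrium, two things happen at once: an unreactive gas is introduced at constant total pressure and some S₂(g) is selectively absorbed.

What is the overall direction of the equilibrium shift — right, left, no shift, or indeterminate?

Adding inert gas at constant total pressure expands the volume and lowers every reacting partial pressure. With Δn_gas = 0 − 2 = -2, Q moves away from K toward the side with fewer gas moles, so the system shifts toward the side with more gas moles — to the left.
Removing S₂ (g), a reactant, drives the reaction to the left.
All effects act in the same direction — net shift to the left.

left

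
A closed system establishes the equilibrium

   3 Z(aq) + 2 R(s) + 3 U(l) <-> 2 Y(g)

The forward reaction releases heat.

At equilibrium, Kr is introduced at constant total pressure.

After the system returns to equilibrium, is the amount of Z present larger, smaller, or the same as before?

decreases

Adding inert gas at constant total pressure expands the volume and lowers every reacting partial pressure. With Δn_gas = 2 − 0 = +2, Q moves away from K toward the side with fewer gas moles, so the system shifts toward the side with more gas moles — to the right.
The net shift is to the right. Z is a reactant, so its amount decreases.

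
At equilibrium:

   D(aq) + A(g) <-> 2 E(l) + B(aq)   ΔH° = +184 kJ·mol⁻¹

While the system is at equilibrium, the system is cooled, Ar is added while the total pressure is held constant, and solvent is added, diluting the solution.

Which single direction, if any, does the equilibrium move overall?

left

The forward reaction is endothermic. Lowering T favours the exothermic direction — shift to the left.
Adding inert gas at constant total pressure expands the volume and lowers every reacting partial pressure. With Δn_gas = 0 − 1 = -1, Q moves away from K toward the side with fewer gas moles, so the system shifts toward the side with more gas moles — to the left.
Dilution scales every aqueous concentration by the same factor. Δn_aq = 1 − 1 = 0, so Q is unchanged — no shift.
Only the nonzero effect(s) matter; the net shift is to the left.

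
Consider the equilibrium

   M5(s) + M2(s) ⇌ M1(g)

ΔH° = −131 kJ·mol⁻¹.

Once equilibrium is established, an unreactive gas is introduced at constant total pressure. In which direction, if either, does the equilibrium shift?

Adding inert gas at constant total pressure expands the volume and lowers every reacting partial pressure. With Δn_gas = 1 − 0 = +1, Q moves away from K toward the side with fewer gas moles, so the system shifts toward the side with more gas moles — to the right.

right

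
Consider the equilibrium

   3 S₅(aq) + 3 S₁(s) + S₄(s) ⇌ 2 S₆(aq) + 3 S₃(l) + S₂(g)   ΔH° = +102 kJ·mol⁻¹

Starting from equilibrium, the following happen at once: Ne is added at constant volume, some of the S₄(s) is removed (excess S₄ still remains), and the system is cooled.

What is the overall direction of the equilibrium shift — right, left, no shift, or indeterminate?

At constant volume, adding an inert gas leaves every reacting species' partial pressure unchanged, so Q is unchanged — no shift from this change.
S₄ is a pure solid; its activity is 1 regardless of amount, so Q is unaffected — no shift from this change.
The forward reaction is endothermic. Lowering T favours the exothermic direction — shift to the left.
Only the nonzero effect(s) matter; the net shift is to the left.

left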